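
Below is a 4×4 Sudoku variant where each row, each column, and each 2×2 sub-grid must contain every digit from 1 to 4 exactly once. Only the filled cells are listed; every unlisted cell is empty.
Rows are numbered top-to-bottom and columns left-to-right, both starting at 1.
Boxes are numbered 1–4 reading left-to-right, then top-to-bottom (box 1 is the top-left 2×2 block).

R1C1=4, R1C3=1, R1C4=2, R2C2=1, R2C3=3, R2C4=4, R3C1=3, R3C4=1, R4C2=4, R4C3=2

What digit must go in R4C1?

Row 4 already contains {2, 4}.
Column 1 already contains {3, 4}.
Its 2×2 block (box 3) already contains {3, 4}.
The only value from 1–4 not eliminated is 1, so R4C1 = 1.

1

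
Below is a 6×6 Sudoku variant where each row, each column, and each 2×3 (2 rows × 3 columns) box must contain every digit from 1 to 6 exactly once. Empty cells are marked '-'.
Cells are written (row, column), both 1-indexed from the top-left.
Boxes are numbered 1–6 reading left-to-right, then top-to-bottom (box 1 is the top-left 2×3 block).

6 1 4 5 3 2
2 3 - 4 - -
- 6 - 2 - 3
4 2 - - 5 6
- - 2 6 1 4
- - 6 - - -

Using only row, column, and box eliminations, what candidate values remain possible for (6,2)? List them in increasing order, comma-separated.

4,5

Row 6 already contains {6}.
Column 2 already contains {1, 2, 3, 6}.
Its 2×3 block (box 5) already contains {2, 6}.
Removing those from 1–6 leaves {4, 5} as the candidates for (6,2).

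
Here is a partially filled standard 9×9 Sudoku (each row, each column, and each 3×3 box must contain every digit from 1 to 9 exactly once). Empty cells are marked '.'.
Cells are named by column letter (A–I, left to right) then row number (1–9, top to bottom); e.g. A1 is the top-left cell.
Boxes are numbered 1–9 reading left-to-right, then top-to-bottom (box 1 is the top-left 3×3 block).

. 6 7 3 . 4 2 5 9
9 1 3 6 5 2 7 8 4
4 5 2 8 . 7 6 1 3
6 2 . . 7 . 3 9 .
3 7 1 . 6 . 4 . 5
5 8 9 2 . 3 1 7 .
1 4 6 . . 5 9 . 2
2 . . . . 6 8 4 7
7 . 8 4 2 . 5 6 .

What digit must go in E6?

Row 6 already contains {1, 2, 3, 5, 7, 8, 9}.
Column E already contains {2, 5, 6, 7}.
Its 3×3 block (box 5) already contains {2, 3, 6, 7}.
The only value from 1–9 not eliminated is 4, so E6 = 4.

4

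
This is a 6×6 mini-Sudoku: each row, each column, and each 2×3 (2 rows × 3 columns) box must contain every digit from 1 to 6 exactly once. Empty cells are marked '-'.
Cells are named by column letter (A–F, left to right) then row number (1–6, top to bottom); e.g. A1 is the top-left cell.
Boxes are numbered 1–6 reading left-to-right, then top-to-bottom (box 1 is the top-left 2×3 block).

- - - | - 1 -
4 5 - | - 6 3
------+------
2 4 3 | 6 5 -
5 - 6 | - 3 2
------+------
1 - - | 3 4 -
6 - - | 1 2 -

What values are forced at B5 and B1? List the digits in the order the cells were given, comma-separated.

For B5:
  Row 5 already contains {1, 3, 4}.
  Column B already contains {4, 5}.
  Its 2×3 block (box 5) already contains {1, 6}.
  The only value from 1–6 not eliminated is 2, so B5 = 2.
For B1:
  Consider where 6 can go in column B.
  B4 is out (row 4 already has a 6).
  B5 is out (box 5 already has a 6).
  B6 is out (row 6 already has a 6).
  So the only cell in column B that can hold 6 is B1.
  So B1 = 6.

2,6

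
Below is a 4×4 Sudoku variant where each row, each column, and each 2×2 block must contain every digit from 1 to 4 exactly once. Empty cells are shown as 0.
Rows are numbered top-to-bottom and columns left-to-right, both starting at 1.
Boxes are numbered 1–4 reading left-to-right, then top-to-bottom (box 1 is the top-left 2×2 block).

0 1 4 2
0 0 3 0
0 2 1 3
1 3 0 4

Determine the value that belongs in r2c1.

2

Cell r2c1 itself could take any of {2, 4} by direct elimination.
Consider where 2 can go in row 2.
r2c2 is out (column 2 already has a 2).
r2c4 is out (column 4 already has a 2).
So the only cell in row 2 that can hold 2 is r2c1.
Therefore r2c1 = 2.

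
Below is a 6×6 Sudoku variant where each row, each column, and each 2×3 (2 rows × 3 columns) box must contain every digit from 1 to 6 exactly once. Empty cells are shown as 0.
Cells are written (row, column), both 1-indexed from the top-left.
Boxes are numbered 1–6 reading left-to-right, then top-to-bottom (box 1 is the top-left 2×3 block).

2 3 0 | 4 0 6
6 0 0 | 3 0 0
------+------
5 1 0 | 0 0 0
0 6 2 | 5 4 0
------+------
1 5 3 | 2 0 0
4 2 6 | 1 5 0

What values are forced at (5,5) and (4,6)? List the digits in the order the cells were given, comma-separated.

6,1

For (5,5):
  Row 5 already contains {1, 2, 3, 5}.
  Column 5 already contains {4, 5}.
  Its 2×3 block (box 6) already contains {1, 2, 5}.
  The only value from 1–6 not eliminated is 6, so (5,5) = 6.
For (4,6):
  Consider where 1 can go in row 4.
  (4,1) is out (column 1 already has a 1).
  So the only cell in row 4 that can hold 1 is (4,6).
  So (4,6) = 1.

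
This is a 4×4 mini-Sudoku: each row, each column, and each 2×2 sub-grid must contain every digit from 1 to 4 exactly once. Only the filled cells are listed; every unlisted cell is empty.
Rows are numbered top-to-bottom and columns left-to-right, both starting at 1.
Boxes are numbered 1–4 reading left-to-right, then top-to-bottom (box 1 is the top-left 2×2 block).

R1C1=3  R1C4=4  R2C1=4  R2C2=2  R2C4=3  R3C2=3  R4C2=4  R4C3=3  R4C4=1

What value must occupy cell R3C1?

Cell R3C1 itself could take any of {1, 2} by direct elimination.
Consider where 1 can go in column 1.
R4C1 is out (row 4 already has a 1).
So the only cell in column 1 that can hold 1 is R3C1.
Therefore R3C1 = 1.

1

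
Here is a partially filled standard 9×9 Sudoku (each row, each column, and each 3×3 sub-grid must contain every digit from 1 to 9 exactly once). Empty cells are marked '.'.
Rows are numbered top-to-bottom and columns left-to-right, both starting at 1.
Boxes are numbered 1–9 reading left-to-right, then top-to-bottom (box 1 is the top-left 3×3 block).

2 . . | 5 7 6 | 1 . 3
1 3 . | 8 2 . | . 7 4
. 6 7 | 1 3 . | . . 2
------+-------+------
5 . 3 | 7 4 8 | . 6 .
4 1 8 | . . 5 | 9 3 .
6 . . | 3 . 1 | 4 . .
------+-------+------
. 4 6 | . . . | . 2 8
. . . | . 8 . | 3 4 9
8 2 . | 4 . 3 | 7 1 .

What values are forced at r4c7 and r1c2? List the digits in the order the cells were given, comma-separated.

2,8

For r4c7:
  Row 4 already contains {3, 4, 5, 6, 7, 8}.
  Column 7 already contains {1, 3, 4, 7, 9}.
  Its 3×3 block (box 6) already contains {3, 4, 6, 9}.
  The only value from 1–9 not eliminated is 2, so r4c7 = 2.
For r1c2:
  Consider where 8 can go in column 2.
  r4c2 is out (row 4 already has a 8).
  r6c2 is out (box 4 already has a 8).
  r8c2 is out (row 8 already has a 8).
  So the only cell in column 2 that can hold 8 is r1c2.
  So r1c2 = 8.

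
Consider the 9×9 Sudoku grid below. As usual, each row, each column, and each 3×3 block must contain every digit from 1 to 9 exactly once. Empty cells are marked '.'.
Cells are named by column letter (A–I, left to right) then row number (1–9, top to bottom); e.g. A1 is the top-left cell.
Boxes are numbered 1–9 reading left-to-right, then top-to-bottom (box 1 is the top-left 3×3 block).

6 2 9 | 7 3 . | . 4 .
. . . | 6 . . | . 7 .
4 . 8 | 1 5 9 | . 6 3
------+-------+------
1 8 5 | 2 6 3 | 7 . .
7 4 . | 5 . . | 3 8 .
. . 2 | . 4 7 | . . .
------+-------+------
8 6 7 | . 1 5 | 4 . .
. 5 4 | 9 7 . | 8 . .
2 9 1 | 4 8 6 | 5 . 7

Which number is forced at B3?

7

Row 3 already contains {1, 3, 4, 5, 6, 8, 9}.
Column B already contains {2, 4, 5, 6, 8, 9}.
Its 3×3 block (box 1) already contains {2, 4, 6, 8, 9}.
The only value from 1–9 not eliminated is 7, so B3 = 7.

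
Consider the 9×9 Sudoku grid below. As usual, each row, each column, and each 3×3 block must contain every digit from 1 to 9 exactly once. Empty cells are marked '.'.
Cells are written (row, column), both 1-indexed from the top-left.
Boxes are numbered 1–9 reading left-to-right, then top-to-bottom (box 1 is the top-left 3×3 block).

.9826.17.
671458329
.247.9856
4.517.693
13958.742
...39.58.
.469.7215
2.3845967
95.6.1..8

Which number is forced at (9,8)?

3

Row 9 already contains {1, 5, 6, 8, 9}.
Column 8 already contains {1, 2, 4, 5, 6, 7, 8, 9}.
Its 3×3 block (box 9) already contains {1, 2, 5, 6, 7, 8, 9}.
The only value from 1–9 not eliminated is 3, so (9,8) = 3.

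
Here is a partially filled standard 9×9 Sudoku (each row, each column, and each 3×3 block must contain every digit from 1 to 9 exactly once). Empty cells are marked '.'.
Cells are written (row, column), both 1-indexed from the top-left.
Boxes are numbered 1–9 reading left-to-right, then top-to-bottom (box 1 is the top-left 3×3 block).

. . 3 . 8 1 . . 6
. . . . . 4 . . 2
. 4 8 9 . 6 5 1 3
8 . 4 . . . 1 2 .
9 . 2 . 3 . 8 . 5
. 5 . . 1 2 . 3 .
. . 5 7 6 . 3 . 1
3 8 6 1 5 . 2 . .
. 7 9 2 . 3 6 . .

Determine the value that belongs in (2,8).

Cell (2,8) itself could take any of {7, 8, 9} by direct elimination.
Consider where 8 can go in box 3.
(1,7) is out (row 1 already has a 8).
(1,8) is out (row 1 already has a 8).
(2,7) is out (column 7 already has a 8).
So the only cell in box 3 that can hold 8 is (2,8).
Therefore (2,8) = 8.

8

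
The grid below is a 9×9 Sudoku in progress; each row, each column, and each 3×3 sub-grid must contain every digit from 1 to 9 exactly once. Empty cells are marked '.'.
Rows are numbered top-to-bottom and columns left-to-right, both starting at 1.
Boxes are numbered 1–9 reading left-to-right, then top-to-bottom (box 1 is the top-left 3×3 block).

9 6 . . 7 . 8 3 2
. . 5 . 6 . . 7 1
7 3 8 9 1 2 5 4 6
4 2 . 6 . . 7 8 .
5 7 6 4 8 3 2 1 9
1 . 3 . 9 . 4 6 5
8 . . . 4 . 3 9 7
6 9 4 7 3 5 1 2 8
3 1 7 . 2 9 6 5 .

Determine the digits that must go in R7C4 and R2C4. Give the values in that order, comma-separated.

For R7C4:
  Row 7 already contains {3, 4, 7, 8, 9}.
  Column 4 already contains {4, 6, 7, 9}.
  Its 3×3 block (box 8) already contains {2, 3, 4, 5, 7, 9}.
  The only value from 1–9 not eliminated is 1, so R7C4 = 1.
For R2C4:
  Consider where 3 can go in column 4.
  R1C4 is out (row 1 already has a 3).
  R6C4 is out (row 6 already has a 3).
  R7C4 is out (row 7 already has a 3).
  R9C4 is out (row 9 already has a 3).
  So the only cell in column 4 that can hold 3 is R2C4.
  So R2C4 = 3.

1,3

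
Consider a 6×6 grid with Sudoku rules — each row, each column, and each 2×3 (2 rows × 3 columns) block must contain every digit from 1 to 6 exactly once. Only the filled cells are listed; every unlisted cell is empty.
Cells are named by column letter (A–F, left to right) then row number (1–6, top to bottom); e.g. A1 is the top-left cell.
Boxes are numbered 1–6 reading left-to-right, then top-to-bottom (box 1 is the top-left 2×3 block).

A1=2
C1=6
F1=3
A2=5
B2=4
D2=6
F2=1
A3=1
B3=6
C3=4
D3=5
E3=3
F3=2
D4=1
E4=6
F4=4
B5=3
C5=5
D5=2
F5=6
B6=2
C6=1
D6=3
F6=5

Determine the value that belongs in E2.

2

Row 2 already contains {1, 4, 5, 6}.
Column E already contains {3, 6}.
Its 2×3 block (box 2) already contains {1, 3, 6}.
The only value from 1–6 not eliminated is 2, so E2 = 2.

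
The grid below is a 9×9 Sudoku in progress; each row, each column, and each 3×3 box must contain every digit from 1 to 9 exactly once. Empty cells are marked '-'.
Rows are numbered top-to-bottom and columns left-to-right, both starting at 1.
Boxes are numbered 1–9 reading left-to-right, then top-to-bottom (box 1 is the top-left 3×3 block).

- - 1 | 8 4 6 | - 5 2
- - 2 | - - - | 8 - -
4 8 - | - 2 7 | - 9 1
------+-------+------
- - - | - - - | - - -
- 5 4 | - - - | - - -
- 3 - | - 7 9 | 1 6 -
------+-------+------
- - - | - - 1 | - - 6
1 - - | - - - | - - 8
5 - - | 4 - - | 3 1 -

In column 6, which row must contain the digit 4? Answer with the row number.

Consider where 4 can go in column 6.
r2c6 is out (box 2 already has a 4).
r5c6 is out (row 5 already has a 4).
r8c6 is out (box 8 already has a 4).
r9c6 is out (row 9 already has a 4).
So the only cell in column 6 that can hold 4 is r4c6.
That is row 4.

4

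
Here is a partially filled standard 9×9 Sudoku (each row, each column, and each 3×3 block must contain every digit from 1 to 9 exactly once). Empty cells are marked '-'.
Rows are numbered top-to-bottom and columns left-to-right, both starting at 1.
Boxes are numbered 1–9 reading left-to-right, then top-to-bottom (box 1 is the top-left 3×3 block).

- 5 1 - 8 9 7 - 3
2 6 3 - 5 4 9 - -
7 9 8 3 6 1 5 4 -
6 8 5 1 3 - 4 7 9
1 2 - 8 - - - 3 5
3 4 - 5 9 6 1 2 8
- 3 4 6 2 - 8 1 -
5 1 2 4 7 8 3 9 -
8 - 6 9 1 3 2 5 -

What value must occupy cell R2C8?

8

Row 2 already contains {2, 3, 4, 5, 6, 9}.
Column 8 already contains {1, 2, 3, 4, 5, 7, 9}.
Its 3×3 block (box 3) already contains {3, 4, 5, 7, 9}.
The only value from 1–9 not eliminated is 8, so R2C8 = 8.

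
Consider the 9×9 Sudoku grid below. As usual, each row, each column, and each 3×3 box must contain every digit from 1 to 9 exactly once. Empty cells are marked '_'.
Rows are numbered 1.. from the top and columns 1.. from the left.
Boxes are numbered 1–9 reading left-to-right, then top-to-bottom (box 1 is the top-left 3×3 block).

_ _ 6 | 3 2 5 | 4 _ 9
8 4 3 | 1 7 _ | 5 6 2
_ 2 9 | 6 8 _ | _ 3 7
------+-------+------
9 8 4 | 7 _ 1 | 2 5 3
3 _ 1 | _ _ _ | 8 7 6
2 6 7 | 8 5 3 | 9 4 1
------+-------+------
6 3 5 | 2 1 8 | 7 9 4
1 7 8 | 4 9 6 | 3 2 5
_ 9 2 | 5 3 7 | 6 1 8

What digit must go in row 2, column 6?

Row 2 already contains {1, 2, 3, 4, 5, 6, 7, 8}.
Column 6 already contains {1, 3, 5, 6, 7, 8}.
Its 3×3 block (box 2) already contains {1, 2, 3, 5, 6, 7, 8}.
The only value from 1–9 not eliminated is 9, so row 2, column 6 = 9.

9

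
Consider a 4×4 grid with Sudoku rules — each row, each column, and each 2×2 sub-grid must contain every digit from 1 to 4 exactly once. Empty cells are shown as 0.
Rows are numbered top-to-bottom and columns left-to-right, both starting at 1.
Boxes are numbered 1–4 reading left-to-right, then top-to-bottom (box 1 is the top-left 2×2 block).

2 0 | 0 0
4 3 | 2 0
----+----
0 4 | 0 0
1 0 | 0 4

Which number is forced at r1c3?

Cell r1c3 itself could take any of {1, 3, 4} by direct elimination.
Consider where 4 can go in column 3.
r3c3 is out (row 3 already has a 4).
r4c3 is out (row 4 already has a 4).
So the only cell in column 3 that can hold 4 is r1c3.
Therefore r1c3 = 4.

4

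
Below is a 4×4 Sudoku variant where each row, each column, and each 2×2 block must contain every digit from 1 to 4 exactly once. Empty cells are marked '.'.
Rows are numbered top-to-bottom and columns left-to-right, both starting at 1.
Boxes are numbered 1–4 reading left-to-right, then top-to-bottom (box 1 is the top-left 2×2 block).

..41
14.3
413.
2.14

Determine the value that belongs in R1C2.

2

Cell R1C2 itself could take any of {2, 3} by direct elimination.
Consider where 2 can go in column 2.
R4C2 is out (row 4 already has a 2).
So the only cell in column 2 that can hold 2 is R1C2.
Therefore R1C2 = 2.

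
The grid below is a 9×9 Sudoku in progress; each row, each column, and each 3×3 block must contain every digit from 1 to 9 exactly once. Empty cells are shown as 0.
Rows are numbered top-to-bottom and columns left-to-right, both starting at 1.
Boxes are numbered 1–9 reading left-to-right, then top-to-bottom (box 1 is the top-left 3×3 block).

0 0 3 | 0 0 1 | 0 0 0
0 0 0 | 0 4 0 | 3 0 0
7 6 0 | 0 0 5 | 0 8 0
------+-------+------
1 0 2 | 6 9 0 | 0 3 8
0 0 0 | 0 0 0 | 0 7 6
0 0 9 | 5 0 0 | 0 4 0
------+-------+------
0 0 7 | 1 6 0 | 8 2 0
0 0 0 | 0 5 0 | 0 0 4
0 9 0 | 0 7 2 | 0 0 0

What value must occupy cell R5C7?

Cell R5C7 itself could take any of {1, 2, 5, 9} by direct elimination.
Consider where 9 can go in row 5.
R5C1 is out (box 4 already has a 9). R5C2 is out (column 2 already has a 9). R5C3 is out (column 3 already has a 9). R5C4 is out (box 5 already has a 9). The remaining empty cells in row 5 are similarly blocked.
So the only cell in row 5 that can hold 9 is R5C7.
Therefore R5C7 = 9.

9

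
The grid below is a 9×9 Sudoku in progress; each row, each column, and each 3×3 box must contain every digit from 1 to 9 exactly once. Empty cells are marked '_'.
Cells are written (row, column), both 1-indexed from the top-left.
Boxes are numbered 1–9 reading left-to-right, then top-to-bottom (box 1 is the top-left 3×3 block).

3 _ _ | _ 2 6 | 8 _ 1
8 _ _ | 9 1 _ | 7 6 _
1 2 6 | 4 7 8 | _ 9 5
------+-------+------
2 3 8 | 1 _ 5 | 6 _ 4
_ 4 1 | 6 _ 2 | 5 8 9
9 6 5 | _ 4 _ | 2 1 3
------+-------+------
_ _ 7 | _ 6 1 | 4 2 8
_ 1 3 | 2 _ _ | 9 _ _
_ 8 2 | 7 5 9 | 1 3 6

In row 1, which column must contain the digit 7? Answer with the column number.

2

Consider where 7 can go in row 1.
(1,3) is out (column 3 already has a 7).
(1,4) is out (column 4 already has a 7).
(1,8) is out (box 3 already has a 7).
So the only cell in row 1 that can hold 7 is (1,2).
That is column 2.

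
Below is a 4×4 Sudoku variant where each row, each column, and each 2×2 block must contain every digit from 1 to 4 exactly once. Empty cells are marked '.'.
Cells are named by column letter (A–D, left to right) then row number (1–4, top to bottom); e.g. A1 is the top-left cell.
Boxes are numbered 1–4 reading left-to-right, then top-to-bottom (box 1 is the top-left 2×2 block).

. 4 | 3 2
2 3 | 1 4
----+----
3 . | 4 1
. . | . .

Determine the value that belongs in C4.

2

Row 4 already contains {}.
Column C already contains {1, 3, 4}.
Its 2×2 block (box 4) already contains {1, 4}.
The only value from 1–4 not eliminated is 2, so C4 = 2.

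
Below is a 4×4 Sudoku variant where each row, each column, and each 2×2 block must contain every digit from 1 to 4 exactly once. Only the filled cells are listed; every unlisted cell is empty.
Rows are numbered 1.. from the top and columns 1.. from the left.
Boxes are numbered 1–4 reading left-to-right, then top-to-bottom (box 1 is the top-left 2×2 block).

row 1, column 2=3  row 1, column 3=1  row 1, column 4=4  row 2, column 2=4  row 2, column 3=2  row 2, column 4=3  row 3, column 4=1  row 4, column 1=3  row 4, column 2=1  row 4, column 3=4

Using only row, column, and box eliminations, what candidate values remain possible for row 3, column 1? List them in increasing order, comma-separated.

Row 3 already contains {1}.
Column 1 already contains {3}.
Its 2×2 block (box 3) already contains {1, 3}.
Removing those from 1–4 leaves {2, 4} as the candidates for row 3, column 1.

2,4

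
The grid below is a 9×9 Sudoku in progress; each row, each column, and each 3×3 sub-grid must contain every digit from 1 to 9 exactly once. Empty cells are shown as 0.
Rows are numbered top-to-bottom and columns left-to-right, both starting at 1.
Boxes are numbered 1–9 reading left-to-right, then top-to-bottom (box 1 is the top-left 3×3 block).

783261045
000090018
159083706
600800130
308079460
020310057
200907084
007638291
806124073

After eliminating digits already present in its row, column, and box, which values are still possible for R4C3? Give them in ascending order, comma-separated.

Row 4 already contains {1, 3, 6, 8}.
Column 3 already contains {3, 6, 7, 8, 9}.
Its 3×3 block (box 4) already contains {2, 3, 6, 8}.
Removing those from 1–9 leaves {4, 5} as the candidates for R4C3.

4,5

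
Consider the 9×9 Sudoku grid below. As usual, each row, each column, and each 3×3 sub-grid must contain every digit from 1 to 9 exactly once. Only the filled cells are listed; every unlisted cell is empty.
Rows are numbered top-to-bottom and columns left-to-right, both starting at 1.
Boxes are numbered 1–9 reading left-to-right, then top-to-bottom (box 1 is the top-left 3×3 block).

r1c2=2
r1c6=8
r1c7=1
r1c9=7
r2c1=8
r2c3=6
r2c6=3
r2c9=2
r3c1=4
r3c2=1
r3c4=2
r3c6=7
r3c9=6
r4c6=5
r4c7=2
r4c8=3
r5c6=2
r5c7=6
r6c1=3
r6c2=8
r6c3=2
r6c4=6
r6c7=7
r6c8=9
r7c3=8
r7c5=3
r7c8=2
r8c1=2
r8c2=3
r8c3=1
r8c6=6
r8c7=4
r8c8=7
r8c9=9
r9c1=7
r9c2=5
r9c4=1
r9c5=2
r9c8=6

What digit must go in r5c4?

Cell r5c4 itself could take any of {3, 4, 7, 8, 9} by direct elimination.
Consider where 3 can go in box 5.
r4c4 is out (row 4 already has a 3).
r4c5 is out (row 4 already has a 3).
r5c5 is out (column 5 already has a 3).
r6c5 is out (row 6 already has a 3).
r6c6 is out (row 6 already has a 3).
So the only cell in box 5 that can hold 3 is r5c4.
Therefore r5c4 = 3.

3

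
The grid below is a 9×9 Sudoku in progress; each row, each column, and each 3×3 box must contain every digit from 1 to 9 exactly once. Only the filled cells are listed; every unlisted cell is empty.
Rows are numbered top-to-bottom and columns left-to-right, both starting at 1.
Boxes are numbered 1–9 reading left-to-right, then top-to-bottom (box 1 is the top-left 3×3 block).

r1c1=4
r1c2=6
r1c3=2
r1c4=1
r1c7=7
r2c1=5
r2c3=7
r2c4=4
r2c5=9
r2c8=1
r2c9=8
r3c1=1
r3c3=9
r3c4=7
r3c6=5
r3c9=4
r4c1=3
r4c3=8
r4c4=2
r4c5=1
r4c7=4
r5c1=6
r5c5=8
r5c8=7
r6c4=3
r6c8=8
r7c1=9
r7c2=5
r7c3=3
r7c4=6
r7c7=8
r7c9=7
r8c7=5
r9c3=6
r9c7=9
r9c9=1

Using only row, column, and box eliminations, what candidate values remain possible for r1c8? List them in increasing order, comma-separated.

3,5,9

Row 1 already contains {1, 2, 4, 6, 7}.
Column 8 already contains {1, 7, 8}.
Its 3×3 block (box 3) already contains {1, 4, 7, 8}.
Removing those from 1–9 leaves {3, 5, 9} as the candidates for r1c8.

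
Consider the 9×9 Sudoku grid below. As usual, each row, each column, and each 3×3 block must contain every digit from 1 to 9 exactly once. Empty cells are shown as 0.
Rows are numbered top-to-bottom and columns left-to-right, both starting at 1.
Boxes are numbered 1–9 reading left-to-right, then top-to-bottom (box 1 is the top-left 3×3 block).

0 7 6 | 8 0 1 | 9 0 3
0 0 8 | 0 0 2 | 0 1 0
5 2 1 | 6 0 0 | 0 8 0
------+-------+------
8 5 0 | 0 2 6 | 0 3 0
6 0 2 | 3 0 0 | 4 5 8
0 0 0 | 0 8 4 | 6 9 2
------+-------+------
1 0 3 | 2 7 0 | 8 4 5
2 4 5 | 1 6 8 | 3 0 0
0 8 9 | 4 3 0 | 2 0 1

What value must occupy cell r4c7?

Cell r4c7 itself could take any of {1, 7} by direct elimination.
Consider where 1 can go in column 7.
r2c7 is out (row 2 already has a 1).
r3c7 is out (row 3 already has a 1).
So the only cell in column 7 that can hold 1 is r4c7.
Therefore r4c7 = 1.

1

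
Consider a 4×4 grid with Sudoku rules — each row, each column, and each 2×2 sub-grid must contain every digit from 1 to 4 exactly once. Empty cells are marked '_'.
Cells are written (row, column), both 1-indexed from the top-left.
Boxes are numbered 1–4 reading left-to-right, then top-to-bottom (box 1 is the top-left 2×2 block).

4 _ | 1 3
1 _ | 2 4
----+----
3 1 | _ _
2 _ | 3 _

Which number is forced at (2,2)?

Row 2 already contains {1, 2, 4}.
Column 2 already contains {1}.
Its 2×2 block (box 1) already contains {1, 4}.
The only value from 1–4 not eliminated is 3, so (2,2) = 3.

3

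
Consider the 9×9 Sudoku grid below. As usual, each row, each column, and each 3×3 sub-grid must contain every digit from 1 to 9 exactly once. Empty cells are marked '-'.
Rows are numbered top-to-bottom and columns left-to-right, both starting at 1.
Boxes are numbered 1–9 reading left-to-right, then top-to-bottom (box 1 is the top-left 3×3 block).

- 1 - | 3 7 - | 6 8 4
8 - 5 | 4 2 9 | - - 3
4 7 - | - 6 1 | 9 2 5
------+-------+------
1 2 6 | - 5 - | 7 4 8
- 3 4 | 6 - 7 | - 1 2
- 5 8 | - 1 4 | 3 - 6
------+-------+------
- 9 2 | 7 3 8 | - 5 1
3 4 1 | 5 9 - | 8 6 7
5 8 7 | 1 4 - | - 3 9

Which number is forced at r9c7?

Row 9 already contains {1, 3, 4, 5, 7, 8, 9}.
Column 7 already contains {3, 6, 7, 8, 9}.
Its 3×3 block (box 9) already contains {1, 3, 5, 6, 7, 8, 9}.
The only value from 1–9 not eliminated is 2, so r9c7 = 2.

2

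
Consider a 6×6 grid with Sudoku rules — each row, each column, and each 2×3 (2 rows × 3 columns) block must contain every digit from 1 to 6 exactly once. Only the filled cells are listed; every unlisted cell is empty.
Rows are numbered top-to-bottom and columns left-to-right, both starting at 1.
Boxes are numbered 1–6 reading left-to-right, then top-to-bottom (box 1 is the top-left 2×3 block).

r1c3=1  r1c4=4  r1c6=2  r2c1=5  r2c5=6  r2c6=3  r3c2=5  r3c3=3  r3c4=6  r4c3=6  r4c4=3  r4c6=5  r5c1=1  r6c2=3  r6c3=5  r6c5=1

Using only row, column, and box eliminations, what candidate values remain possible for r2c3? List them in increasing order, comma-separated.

Row 2 already contains {3, 5, 6}.
Column 3 already contains {1, 3, 5, 6}.
Its 2×3 block (box 1) already contains {1, 5}.
Removing those from 1–6 leaves {2, 4} as the candidates for r2c3.

2,4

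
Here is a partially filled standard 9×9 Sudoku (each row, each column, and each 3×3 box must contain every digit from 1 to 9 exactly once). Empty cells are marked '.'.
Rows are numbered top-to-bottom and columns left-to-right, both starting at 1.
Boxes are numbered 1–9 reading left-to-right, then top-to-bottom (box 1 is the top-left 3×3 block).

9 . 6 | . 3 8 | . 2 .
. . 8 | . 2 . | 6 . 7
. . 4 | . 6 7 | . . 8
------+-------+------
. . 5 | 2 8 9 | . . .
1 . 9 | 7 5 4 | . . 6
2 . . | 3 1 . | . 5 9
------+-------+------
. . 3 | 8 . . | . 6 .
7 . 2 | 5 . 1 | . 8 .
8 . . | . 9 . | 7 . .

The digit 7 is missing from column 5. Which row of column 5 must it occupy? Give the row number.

Consider where 7 can go in column 5.
R8C5 is out (row 8 already has a 7).
So the only cell in column 5 that can hold 7 is R7C5.
That is row 7.

7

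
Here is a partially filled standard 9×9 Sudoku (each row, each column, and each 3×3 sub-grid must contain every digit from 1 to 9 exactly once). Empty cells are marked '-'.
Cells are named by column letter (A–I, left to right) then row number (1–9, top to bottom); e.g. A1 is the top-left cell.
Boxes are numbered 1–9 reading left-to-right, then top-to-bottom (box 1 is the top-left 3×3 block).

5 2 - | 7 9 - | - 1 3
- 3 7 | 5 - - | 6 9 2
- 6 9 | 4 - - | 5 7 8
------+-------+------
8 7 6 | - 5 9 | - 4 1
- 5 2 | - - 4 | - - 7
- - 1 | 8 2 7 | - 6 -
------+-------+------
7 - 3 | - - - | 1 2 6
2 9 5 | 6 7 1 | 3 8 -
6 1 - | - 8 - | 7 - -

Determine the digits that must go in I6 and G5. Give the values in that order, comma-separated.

For I6:
  Consider where 5 can go in row 6.
  A6 is out (column A already has a 5).
  B6 is out (column B already has a 5).
  G6 is out (column G already has a 5).
  So the only cell in row 6 that can hold 5 is I6.
  So I6 = 5.
For G5:
  Consider where 8 can go in row 5.
  A5 is out (column A already has a 8).
  D5 is out (column D already has a 8).
  E5 is out (column E already has a 8).
  H5 is out (column H already has a 8).
  So the only cell in row 5 that can hold 8 is G5.
  So G5 = 8.

5,8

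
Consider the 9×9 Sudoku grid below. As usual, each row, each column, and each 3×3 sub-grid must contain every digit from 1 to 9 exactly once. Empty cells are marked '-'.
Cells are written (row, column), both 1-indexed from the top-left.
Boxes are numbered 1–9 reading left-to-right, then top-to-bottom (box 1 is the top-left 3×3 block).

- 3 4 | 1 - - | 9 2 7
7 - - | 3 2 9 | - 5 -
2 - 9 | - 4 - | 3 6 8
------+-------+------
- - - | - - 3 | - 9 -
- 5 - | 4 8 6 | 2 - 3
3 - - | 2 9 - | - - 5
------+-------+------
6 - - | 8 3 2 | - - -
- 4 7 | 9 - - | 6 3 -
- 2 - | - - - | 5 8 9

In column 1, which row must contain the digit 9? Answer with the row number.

5

Consider where 9 can go in column 1.
(1,1) is out (row 1 already has a 9).
(4,1) is out (row 4 already has a 9).
(8,1) is out (row 8 already has a 9).
(9,1) is out (row 9 already has a 9).
So the only cell in column 1 that can hold 9 is (5,1).
That is row 5.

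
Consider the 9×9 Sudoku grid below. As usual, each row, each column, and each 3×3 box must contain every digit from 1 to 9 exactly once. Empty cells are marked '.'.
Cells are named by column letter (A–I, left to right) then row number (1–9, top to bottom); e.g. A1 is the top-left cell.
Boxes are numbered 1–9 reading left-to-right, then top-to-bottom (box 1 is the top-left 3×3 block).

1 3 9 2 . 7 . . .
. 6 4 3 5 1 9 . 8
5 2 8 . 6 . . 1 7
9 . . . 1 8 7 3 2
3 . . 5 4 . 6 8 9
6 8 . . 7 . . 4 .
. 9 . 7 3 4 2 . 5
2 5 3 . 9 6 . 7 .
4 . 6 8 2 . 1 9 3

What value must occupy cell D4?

6

Row 4 already contains {1, 2, 3, 7, 8, 9}.
Column D already contains {2, 3, 5, 7, 8}.
Its 3×3 block (box 5) already contains {1, 4, 5, 7, 8}.
The only value from 1–9 not eliminated is 6, so D4 = 6.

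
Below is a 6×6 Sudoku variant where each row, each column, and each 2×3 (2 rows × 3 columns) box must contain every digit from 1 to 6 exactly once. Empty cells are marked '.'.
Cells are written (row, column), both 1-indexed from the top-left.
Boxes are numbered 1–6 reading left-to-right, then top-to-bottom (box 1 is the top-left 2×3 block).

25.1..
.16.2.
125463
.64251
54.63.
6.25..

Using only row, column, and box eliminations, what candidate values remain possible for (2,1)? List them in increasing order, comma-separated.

Row 2 already contains {1, 2, 6}.
Column 1 already contains {1, 2, 5, 6}.
Its 2×3 block (box 1) already contains {1, 2, 5, 6}.
Removing those from 1–6 leaves {3, 4} as the candidates for (2,1).

3,4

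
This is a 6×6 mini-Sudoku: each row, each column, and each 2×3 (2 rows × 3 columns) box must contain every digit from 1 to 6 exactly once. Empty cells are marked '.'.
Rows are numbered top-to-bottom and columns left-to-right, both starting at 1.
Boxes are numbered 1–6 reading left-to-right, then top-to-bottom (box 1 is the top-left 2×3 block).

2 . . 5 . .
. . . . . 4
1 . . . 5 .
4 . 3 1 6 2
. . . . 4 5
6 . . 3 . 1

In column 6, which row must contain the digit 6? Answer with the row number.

1

Consider where 6 can go in column 6.
R3C6 is out (box 4 already has a 6).
So the only cell in column 6 that can hold 6 is R1C6.
That is row 1.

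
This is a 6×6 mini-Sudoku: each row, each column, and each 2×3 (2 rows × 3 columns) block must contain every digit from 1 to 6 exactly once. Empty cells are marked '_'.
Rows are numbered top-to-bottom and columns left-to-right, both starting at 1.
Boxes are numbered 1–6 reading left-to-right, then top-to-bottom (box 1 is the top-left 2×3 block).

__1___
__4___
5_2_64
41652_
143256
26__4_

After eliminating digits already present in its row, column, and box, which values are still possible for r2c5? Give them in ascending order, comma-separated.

1,3

Row 2 already contains {4}.
Column 5 already contains {2, 4, 5, 6}.
Its 2×3 block (box 2) already contains {}.
Removing those from 1–6 leaves {1, 3} as the candidates for r2c5.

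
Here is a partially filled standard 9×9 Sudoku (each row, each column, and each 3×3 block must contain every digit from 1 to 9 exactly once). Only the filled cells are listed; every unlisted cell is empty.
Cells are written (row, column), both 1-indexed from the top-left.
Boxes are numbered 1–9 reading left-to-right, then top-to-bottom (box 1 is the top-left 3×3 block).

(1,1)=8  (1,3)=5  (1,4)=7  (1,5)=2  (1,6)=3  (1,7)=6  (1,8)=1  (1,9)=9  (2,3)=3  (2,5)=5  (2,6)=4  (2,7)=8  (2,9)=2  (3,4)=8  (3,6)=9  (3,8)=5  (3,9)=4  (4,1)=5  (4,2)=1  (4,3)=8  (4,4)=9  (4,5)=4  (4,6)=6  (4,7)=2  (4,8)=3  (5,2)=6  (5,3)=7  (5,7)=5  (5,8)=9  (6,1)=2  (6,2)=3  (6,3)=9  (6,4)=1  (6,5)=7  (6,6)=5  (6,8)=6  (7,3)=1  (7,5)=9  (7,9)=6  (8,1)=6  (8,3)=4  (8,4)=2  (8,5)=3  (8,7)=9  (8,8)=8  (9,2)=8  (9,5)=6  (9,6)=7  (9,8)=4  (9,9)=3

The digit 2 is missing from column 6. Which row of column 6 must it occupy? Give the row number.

Consider where 2 can go in column 6.
(7,6) is out (box 8 already has a 2).
(8,6) is out (row 8 already has a 2).
So the only cell in column 6 that can hold 2 is (5,6).
That is row 5.

5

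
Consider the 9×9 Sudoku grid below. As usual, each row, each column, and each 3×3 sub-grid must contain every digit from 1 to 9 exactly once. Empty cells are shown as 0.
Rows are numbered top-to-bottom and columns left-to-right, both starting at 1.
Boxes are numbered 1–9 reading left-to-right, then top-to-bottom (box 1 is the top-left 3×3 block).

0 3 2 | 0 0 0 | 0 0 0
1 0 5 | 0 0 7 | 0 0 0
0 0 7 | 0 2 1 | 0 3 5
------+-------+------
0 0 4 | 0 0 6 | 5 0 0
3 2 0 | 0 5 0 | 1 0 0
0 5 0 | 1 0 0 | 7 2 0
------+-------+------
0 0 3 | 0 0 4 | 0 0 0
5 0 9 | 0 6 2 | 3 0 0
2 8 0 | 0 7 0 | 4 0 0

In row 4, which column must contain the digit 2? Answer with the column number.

Consider where 2 can go in row 4.
r4c1 is out (column 1 already has a 2).
r4c2 is out (column 2 already has a 2).
r4c5 is out (column 5 already has a 2).
r4c8 is out (column 8 already has a 2).
r4c9 is out (box 6 already has a 2).
So the only cell in row 4 that can hold 2 is r4c4.
That is column 4.

4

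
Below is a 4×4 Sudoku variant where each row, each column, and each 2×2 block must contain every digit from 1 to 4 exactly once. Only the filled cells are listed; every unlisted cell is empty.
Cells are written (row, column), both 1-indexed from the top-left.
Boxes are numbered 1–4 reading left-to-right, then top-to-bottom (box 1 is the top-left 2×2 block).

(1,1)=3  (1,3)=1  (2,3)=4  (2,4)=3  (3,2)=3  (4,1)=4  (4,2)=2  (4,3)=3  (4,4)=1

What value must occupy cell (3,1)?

Row 3 already contains {3}.
Column 1 already contains {3, 4}.
Its 2×2 block (box 3) already contains {2, 3, 4}.
The only value from 1–4 not eliminated is 1, so (3,1) = 1.

1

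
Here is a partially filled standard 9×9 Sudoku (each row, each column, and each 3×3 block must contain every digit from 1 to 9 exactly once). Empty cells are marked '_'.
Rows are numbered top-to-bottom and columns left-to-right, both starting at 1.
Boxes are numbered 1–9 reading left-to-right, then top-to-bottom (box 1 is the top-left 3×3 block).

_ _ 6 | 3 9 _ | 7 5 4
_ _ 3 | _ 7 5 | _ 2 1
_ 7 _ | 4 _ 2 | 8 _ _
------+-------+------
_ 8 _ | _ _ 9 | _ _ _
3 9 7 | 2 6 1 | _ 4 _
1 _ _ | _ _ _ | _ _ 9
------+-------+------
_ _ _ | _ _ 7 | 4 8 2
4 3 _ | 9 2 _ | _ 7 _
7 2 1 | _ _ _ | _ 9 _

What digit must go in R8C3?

Cell R8C3 itself could take any of {5, 8} by direct elimination.
Consider where 8 can go in box 7.
R7C1 is out (row 7 already has a 8).
R7C2 is out (row 7 already has a 8).
R7C3 is out (row 7 already has a 8).
So the only cell in box 7 that can hold 8 is R8C3.
Therefore R8C3 = 8.

8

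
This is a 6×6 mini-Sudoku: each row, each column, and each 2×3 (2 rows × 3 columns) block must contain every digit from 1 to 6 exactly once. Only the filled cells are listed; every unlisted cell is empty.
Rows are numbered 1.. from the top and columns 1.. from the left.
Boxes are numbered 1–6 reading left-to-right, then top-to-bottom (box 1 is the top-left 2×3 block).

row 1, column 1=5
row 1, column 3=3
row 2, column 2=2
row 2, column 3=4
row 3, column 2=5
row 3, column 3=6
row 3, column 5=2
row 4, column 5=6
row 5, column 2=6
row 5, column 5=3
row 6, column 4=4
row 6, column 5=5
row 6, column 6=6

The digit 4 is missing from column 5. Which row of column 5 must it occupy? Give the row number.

1

Consider where 4 can go in column 5.
row 2, column 5 is out (row 2 already has a 4).
So the only cell in column 5 that can hold 4 is row 1, column 5.
That is row 1.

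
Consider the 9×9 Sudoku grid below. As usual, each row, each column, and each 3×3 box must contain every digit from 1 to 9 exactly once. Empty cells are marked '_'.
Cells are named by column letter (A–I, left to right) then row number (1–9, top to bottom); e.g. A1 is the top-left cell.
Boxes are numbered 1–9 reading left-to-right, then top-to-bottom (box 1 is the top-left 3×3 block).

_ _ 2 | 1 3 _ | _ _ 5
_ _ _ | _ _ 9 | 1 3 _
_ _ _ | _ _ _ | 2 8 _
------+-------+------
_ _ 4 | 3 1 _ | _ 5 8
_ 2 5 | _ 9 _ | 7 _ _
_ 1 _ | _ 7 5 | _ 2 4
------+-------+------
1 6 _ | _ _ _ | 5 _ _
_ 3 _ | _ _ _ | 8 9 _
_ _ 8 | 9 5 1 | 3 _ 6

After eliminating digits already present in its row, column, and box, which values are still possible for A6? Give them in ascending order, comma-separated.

Row 6 already contains {1, 2, 4, 5, 7}.
Column A already contains {1}.
Its 3×3 block (box 4) already contains {1, 2, 4, 5}.
Removing those from 1–9 leaves {3, 6, 8, 9} as the candidates for A6.

3,6,8,9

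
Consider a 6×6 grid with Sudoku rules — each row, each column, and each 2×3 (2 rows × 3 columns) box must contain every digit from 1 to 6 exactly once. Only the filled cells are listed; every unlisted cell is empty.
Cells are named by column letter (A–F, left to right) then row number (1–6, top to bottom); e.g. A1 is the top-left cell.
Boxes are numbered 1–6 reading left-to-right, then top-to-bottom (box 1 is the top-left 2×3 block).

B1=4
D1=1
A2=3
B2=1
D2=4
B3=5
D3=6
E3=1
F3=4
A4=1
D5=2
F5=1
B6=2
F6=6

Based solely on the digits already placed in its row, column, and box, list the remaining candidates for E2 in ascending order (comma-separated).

Row 2 already contains {1, 3, 4}.
Column E already contains {1}.
Its 2×3 block (box 2) already contains {1, 4}.
Removing those from 1–6 leaves {2, 5, 6} as the candidates for E2.

2,5,6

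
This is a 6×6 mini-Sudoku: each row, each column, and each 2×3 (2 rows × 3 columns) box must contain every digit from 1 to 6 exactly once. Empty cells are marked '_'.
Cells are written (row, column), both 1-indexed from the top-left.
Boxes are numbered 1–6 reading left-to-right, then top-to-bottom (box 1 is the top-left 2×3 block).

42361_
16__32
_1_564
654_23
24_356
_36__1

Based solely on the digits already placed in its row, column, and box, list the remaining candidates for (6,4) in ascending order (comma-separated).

2,4

Row 6 already contains {1, 3, 6}.
Column 4 already contains {3, 5, 6}.
Its 2×3 block (box 6) already contains {1, 3, 5, 6}.
Removing those from 1–6 leaves {2, 4} as the candidates for (6,4).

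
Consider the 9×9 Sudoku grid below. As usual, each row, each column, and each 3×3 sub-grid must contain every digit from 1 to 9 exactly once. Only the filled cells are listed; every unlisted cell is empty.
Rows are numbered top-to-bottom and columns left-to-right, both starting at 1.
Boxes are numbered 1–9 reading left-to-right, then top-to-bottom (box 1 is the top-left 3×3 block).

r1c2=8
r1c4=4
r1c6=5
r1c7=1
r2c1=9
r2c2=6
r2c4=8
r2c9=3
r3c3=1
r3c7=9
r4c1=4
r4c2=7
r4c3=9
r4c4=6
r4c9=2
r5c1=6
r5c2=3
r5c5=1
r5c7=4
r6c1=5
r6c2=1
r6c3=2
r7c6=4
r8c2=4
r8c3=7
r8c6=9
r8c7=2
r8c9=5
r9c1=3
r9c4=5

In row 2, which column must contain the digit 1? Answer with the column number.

Consider where 1 can go in row 2.
r2c3 is out (column 3 already has a 1).
r2c5 is out (column 5 already has a 1).
r2c7 is out (column 7 already has a 1).
r2c8 is out (box 3 already has a 1).
So the only cell in row 2 that can hold 1 is r2c6.
That is column 6.

6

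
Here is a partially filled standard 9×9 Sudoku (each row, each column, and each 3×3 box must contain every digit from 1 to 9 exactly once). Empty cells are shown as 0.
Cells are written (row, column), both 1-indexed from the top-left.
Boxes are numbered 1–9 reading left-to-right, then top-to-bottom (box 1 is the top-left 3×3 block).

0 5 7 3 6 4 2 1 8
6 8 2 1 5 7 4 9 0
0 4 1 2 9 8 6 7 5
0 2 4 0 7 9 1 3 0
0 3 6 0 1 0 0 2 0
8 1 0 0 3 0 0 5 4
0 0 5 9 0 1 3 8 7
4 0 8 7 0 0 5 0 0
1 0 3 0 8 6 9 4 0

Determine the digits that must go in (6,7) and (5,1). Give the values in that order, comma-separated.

For (6,7):
  Row 6 already contains {1, 3, 4, 5, 8}.
  Column 7 already contains {1, 2, 3, 4, 5, 6, 9}.
  Its 3×3 block (box 6) already contains {1, 2, 3, 4, 5}.
  The only value from 1–9 not eliminated is 7, so (6,7) = 7.
For (5,1):
  Consider where 7 can go in box 4.
  (4,1) is out (row 4 already has a 7).
  (6,3) is out (column 3 already has a 7).
  So the only cell in box 4 that can hold 7 is (5,1).
  So (5,1) = 7.

7,7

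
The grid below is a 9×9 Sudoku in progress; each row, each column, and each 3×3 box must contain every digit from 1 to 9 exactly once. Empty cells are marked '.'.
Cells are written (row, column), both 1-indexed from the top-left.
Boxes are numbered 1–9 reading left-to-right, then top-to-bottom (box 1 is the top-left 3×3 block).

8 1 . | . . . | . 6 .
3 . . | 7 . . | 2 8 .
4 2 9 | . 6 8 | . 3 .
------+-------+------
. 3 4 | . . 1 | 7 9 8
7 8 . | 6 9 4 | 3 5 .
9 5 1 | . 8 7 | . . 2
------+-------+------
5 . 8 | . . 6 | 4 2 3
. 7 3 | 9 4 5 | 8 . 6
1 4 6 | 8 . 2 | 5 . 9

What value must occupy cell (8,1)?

Row 8 already contains {3, 4, 5, 6, 7, 8, 9}.
Column 1 already contains {1, 3, 4, 5, 7, 8, 9}.
Its 3×3 block (box 7) already contains {1, 3, 4, 5, 6, 7, 8}.
The only value from 1–9 not eliminated is 2, so (8,1) = 2.

2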